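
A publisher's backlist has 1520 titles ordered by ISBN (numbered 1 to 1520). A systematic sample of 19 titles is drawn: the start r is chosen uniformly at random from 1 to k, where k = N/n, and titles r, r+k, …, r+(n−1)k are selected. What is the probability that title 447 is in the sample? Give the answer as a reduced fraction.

k = 1520/19 = 80.
Title 447 is selected iff r ≡ 447 (mod 80); exactly one such r in {1,…,80}.
Inclusion probability = 1/80.

1/80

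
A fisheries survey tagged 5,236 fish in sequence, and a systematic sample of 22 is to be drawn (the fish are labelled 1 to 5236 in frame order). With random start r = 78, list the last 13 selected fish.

2220, 2458, 2696, 2934, 3172, 3410, 3648, 3886, 4124, 4362, 4600, 4838, 5076

k = N/n = 5236/22 = 238
10th selection = 78 + 9×238 = 2220
11th: 2220 + 238 = 2458
12th: 2458 + 238 = 2696
13th: 2696 + 238 = 2934
14th: 2934 + 238 = 3172
15th: 3172 + 238 = 3410
16th: 3410 + 238 = 3648
17th: 3648 + 238 = 3886
18th: 3886 + 238 = 4124
19th: 4124 + 238 = 4362
20th: 4362 + 238 = 4600
21st: 4600 + 238 = 4838
22nd: 4838 + 238 = 5076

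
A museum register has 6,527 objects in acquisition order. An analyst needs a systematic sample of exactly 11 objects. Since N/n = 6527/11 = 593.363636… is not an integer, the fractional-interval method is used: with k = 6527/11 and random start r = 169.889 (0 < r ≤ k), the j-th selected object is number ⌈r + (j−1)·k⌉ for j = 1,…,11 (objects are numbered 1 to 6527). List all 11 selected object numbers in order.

j=1: r + 0k = 169.889 → ⌈·⌉ = 170
j=2: r + 1k = 763.252636… → ⌈·⌉ = 764
j=3: r + 2k = 1356.616272… → ⌈·⌉ = 1357
j=4: r + 3k = 1949.979909… → ⌈·⌉ = 1950
j=5: r + 4k = 2543.343545… → ⌈·⌉ = 2544
j=6: r + 5k = 3136.707181… → ⌈·⌉ = 3137
j=7: r + 6k = 3730.070818… → ⌈·⌉ = 3731
j=8: r + 7k = 4323.434454… → ⌈·⌉ = 4324
j=9: r + 8k = 4916.798090… → ⌈·⌉ = 4917
j=10: r + 9k = 5510.161727… → ⌈·⌉ = 5511
j=11: r + 10k = 6103.525363… → ⌈·⌉ = 6104

170, 764, 1357, 1950, 2544, 3137, 3731, 4324, 4917, 5511, 6104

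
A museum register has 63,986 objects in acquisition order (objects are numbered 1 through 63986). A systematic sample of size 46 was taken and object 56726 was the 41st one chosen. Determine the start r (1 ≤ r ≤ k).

1086

k = 63986/46 = 1391
r = 56726 − (41−1)×1391 = 56726 − 55640 = 1086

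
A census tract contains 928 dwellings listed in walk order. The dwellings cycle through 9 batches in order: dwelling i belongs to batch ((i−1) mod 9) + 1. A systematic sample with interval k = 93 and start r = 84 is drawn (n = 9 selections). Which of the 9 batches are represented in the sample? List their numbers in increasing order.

3, 6, 9

Consecutive selections differ by k = 93, so their batch numbers differ by 93 mod 9 = 3.
gcd(93, 9) = 3, so the sample visits 9/3 = 3 distinct residues mod 9.
Start 84 is batch 3; the batches hit are 3, 6, 9.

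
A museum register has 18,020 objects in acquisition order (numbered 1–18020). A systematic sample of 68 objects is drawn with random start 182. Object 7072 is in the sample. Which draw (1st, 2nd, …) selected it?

27

k = 18020/68 = 265
position = (7072 − 182)/265 + 1 = 6890/265 + 1 = 26 + 1 = 27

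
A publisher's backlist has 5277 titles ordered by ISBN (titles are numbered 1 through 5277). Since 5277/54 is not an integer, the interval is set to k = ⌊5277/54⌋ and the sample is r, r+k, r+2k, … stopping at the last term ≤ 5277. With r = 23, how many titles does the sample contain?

k = ⌊5277/54⌋ = 97
Achieved size = ⌊(5277 − 23)/97⌋ + 1 = ⌊5254/97⌋ + 1 = 54 + 1 = 55
(last selection: 23 + 54×97 = 5261 ≤ 5277; next would be 5358 > 5277)

55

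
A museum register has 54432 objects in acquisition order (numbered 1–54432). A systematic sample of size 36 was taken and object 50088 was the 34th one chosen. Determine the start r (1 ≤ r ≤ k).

k = 54432/36 = 1512
r = 50088 − (34−1)×1512 = 50088 − 49896 = 192

192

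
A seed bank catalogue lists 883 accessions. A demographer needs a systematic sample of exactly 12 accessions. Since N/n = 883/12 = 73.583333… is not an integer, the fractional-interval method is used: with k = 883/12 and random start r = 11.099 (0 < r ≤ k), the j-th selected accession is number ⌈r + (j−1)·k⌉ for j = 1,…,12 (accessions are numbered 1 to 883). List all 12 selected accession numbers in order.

12, 85, 159, 232, 306, 380, 453, 527, 600, 674, 747, 821

j=1: r + 0k = 11.099 → ⌈·⌉ = 12
j=2: r + 1k = 84.682333… → ⌈·⌉ = 85
j=3: r + 2k = 158.265666… → ⌈·⌉ = 159
j=4: r + 3k = 231.849 → ⌈·⌉ = 232
j=5: r + 4k = 305.432333… → ⌈·⌉ = 306
j=6: r + 5k = 379.015666… → ⌈·⌉ = 380
j=7: r + 6k = 452.599 → ⌈·⌉ = 453
j=8: r + 7k = 526.182333… → ⌈·⌉ = 527
j=9: r + 8k = 599.765666… → ⌈·⌉ = 600
j=10: r + 9k = 673.349 → ⌈·⌉ = 674
j=11: r + 10k = 746.932333… → ⌈·⌉ = 747
j=12: r + 11k = 820.515666… → ⌈·⌉ = 821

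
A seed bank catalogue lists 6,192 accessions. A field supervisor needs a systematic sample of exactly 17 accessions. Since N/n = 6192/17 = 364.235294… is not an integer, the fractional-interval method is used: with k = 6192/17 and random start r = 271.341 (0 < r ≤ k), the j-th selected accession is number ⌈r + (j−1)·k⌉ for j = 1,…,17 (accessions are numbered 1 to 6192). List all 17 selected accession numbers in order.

272, 636, 1000, 1365, 1729, 2093, 2457, 2821, 3186, 3550, 3914, 4278, 4643, 5007, 5371, 5735, 6100

j=1: r + 0k = 271.341 → ⌈·⌉ = 272
j=2: r + 1k = 635.576294… → ⌈·⌉ = 636
j=3: r + 2k = 999.811588… → ⌈·⌉ = 1000
j=4: r + 3k = 1364.046882… → ⌈·⌉ = 1365
j=5: r + 4k = 1728.282176… → ⌈·⌉ = 1729
j=6: r + 5k = 2092.517470… → ⌈·⌉ = 2093
j=7: r + 6k = 2456.752764… → ⌈·⌉ = 2457
j=8: r + 7k = 2820.988058… → ⌈·⌉ = 2821
j=9: r + 8k = 3185.223352… → ⌈·⌉ = 3186
j=10: r + 9k = 3549.458647… → ⌈·⌉ = 3550
j=11: r + 10k = 3913.693941… → ⌈·⌉ = 3914
j=12: r + 11k = 4277.929235… → ⌈·⌉ = 4278
j=13: r + 12k = 4642.164529… → ⌈·⌉ = 4643
j=14: r + 13k = 5006.399823… → ⌈·⌉ = 5007
j=15: r + 14k = 5370.635117… → ⌈·⌉ = 5371
j=16: r + 15k = 5734.870411… → ⌈·⌉ = 5735
j=17: r + 16k = 6099.105705… → ⌈·⌉ = 6100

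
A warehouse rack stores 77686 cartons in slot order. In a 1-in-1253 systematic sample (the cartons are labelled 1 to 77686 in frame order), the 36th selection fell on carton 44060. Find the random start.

205

k = 1253
r = 44060 − (36−1)×1253 = 44060 − 43855 = 205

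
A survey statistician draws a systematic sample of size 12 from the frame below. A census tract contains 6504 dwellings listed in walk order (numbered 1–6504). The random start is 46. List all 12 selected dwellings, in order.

46, 588, 1130, 1672, 2214, 2756, 3298, 3840, 4382, 4924, 5466, 6008

k = N/n = 6504/12 = 542
dwelling 1: 46
dwelling 2: 46 + 542 = 588
dwelling 3: 588 + 542 = 1130
dwelling 4: 1130 + 542 = 1672
dwelling 5: 1672 + 542 = 2214
dwelling 6: 2214 + 542 = 2756
dwelling 7: 2756 + 542 = 3298
dwelling 8: 3298 + 542 = 3840
dwelling 9: 3840 + 542 = 4382
dwelling 10: 4382 + 542 = 4924
dwelling 11: 4924 + 542 = 5466
dwelling 12: 5466 + 542 = 6008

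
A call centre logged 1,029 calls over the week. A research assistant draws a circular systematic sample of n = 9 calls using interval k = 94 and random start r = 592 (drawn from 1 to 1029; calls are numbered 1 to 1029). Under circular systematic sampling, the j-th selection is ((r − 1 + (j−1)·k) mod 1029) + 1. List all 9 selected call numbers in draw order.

592, 686, 780, 874, 968, 33, 127, 221, 315

Selection 1: 592
Selection 2: 592 + 94 = 686
Selection 3: 686 + 94 = 780
Selection 4: 780 + 94 = 874
Selection 5: 874 + 94 = 968
Selection 6: 968 + 94 = 1062 → 1062 − 1029 = 33
Selection 7: 33 + 94 = 127
Selection 8: 127 + 94 = 221
Selection 9: 221 + 94 = 315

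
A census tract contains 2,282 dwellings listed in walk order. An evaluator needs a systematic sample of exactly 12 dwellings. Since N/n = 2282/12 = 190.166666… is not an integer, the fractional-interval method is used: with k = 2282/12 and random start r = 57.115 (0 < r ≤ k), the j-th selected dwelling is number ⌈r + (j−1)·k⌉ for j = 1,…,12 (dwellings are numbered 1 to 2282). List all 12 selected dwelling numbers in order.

j=1: r + 0k = 57.115 → ⌈·⌉ = 58
j=2: r + 1k = 247.281666… → ⌈·⌉ = 248
j=3: r + 2k = 437.448333… → ⌈·⌉ = 438
j=4: r + 3k = 627.615 → ⌈·⌉ = 628
j=5: r + 4k = 817.781666… → ⌈·⌉ = 818
j=6: r + 5k = 1007.948333… → ⌈·⌉ = 1008
j=7: r + 6k = 1198.115 → ⌈·⌉ = 1199
j=8: r + 7k = 1388.281666… → ⌈·⌉ = 1389
j=9: r + 8k = 1578.448333… → ⌈·⌉ = 1579
j=10: r + 9k = 1768.615 → ⌈·⌉ = 1769
j=11: r + 10k = 1958.781666… → ⌈·⌉ = 1959
j=12: r + 11k = 2148.948333… → ⌈·⌉ = 2149

58, 248, 438, 628, 818, 1008, 1199, 1389, 1579, 1769, 1959, 2149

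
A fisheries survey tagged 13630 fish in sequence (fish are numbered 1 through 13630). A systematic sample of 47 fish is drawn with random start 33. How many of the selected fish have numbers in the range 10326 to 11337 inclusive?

3

k = 13630/47 = 290
First selection ≥ 10326: 33 + ⌈(10326−33)/290⌉·290 = 33 + 36×290 = 10473
Last selection ≤ 11337: 33 + ⌊(11337−33)/290⌋·290 = 33 + 38×290 = 11053
Count = 38 − 36 + 1 = 3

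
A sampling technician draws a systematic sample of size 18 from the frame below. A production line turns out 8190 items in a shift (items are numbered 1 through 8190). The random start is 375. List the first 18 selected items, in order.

375, 830, 1285, 1740, 2195, 2650, 3105, 3560, 4015, 4470, 4925, 5380, 5835, 6290, 6745, 7200, 7655, 8110

k = N/n = 8190/18 = 455
item 1: 375
item 2: 375 + 455 = 830
item 3: 830 + 455 = 1285
item 4: 1285 + 455 = 1740
item 5: 1740 + 455 = 2195
item 6: 2195 + 455 = 2650
item 7: 2650 + 455 = 3105
item 8: 3105 + 455 = 3560
item 9: 3560 + 455 = 4015
item 10: 4015 + 455 = 4470
item 11: 4470 + 455 = 4925
item 12: 4925 + 455 = 5380
item 13: 5380 + 455 = 5835
item 14: 5835 + 455 = 6290
item 15: 6290 + 455 = 6745
item 16: 6745 + 455 = 7200
item 17: 7200 + 455 = 7655
item 18: 7655 + 455 = 8110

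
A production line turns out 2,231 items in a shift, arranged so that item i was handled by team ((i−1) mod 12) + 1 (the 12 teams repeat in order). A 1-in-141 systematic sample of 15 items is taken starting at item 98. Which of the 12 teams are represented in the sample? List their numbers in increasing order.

Consecutive selections differ by k = 141, so their team numbers differ by 141 mod 12 = 9.
gcd(141, 12) = 3, so the sample visits 12/3 = 4 distinct residues mod 12.
Start 98 is team 2; the teams hit are 2, 5, 8, 11.

2, 5, 8, 11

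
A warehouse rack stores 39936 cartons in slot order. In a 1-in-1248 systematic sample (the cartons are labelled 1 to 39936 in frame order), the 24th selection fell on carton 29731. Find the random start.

k = 1248
r = 29731 − (24−1)×1248 = 29731 − 28704 = 1027

1027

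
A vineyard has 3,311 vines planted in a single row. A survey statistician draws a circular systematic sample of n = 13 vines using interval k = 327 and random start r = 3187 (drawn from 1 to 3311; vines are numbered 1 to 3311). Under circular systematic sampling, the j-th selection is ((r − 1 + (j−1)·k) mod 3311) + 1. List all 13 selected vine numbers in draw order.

3187, 203, 530, 857, 1184, 1511, 1838, 2165, 2492, 2819, 3146, 162, 489

Selection 1: 3187
Selection 2: 3187 + 327 = 3514 → 3514 − 3311 = 203
Selection 3: 203 + 327 = 530
Selection 4: 530 + 327 = 857
Selection 5: 857 + 327 = 1184
Selection 6: 1184 + 327 = 1511
Selection 7: 1511 + 327 = 1838
Selection 8: 1838 + 327 = 2165
Selection 9: 2165 + 327 = 2492
Selection 10: 2492 + 327 = 2819
Selection 11: 2819 + 327 = 3146
Selection 12: 3146 + 327 = 3473 → 3473 − 3311 = 162
Selection 13: 162 + 327 = 489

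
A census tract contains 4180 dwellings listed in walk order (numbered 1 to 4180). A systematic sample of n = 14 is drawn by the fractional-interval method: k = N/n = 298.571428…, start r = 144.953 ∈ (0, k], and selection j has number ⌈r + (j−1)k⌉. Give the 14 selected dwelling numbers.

145, 444, 743, 1041, 1340, 1638, 1937, 2235, 2534, 2833, 3131, 3430, 3728, 4027

j=1: r + 0k = 144.953 → ⌈·⌉ = 145
j=2: r + 1k = 443.524428… → ⌈·⌉ = 444
j=3: r + 2k = 742.095857… → ⌈·⌉ = 743
j=4: r + 3k = 1040.667285… → ⌈·⌉ = 1041
j=5: r + 4k = 1339.238714… → ⌈·⌉ = 1340
j=6: r + 5k = 1637.810142… → ⌈·⌉ = 1638
j=7: r + 6k = 1936.381571… → ⌈·⌉ = 1937
j=8: r + 7k = 2234.953 → ⌈·⌉ = 2235
j=9: r + 8k = 2533.524428… → ⌈·⌉ = 2534
j=10: r + 9k = 2832.095857… → ⌈·⌉ = 2833
j=11: r + 10k = 3130.667285… → ⌈·⌉ = 3131
j=12: r + 11k = 3429.238714… → ⌈·⌉ = 3430
j=13: r + 12k = 3727.810142… → ⌈·⌉ = 3728
j=14: r + 13k = 4026.381571… → ⌈·⌉ = 4027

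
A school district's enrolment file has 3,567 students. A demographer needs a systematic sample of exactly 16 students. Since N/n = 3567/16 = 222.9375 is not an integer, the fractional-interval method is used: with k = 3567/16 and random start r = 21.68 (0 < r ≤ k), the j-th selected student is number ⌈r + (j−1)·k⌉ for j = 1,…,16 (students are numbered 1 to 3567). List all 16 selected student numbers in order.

22, 245, 468, 691, 914, 1137, 1360, 1583, 1806, 2029, 2252, 2474, 2697, 2920, 3143, 3366

j=1: r + 0k = 21.68 → ⌈·⌉ = 22
j=2: r + 1k = 244.6175 → ⌈·⌉ = 245
j=3: r + 2k = 467.555 → ⌈·⌉ = 468
j=4: r + 3k = 690.4925 → ⌈·⌉ = 691
j=5: r + 4k = 913.43 → ⌈·⌉ = 914
j=6: r + 5k = 1136.3675 → ⌈·⌉ = 1137
j=7: r + 6k = 1359.305 → ⌈·⌉ = 1360
j=8: r + 7k = 1582.2425 → ⌈·⌉ = 1583
j=9: r + 8k = 1805.18 → ⌈·⌉ = 1806
j=10: r + 9k = 2028.1175 → ⌈·⌉ = 2029
j=11: r + 10k = 2251.055 → ⌈·⌉ = 2252
j=12: r + 11k = 2473.9925 → ⌈·⌉ = 2474
j=13: r + 12k = 2696.93 → ⌈·⌉ = 2697
j=14: r + 13k = 2919.8675 → ⌈·⌉ = 2920
j=15: r + 14k = 3142.805 → ⌈·⌉ = 3143
j=16: r + 15k = 3365.7425 → ⌈·⌉ = 3366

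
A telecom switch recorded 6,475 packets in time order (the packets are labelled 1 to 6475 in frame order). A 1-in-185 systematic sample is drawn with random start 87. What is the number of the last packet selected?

6377

k = 185
35th selection = r + (35−1)·k = 87 + 34×185 = 87 + 6290 = 6377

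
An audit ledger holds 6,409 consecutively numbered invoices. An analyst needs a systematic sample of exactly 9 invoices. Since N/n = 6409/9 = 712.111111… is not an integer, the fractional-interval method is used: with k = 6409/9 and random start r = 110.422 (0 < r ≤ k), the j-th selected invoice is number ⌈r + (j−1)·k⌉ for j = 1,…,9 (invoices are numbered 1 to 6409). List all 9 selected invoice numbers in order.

111, 823, 1535, 2247, 2959, 3671, 4384, 5096, 5808

j=1: r + 0k = 110.422 → ⌈·⌉ = 111
j=2: r + 1k = 822.533111… → ⌈·⌉ = 823
j=3: r + 2k = 1534.644222… → ⌈·⌉ = 1535
j=4: r + 3k = 2246.755333… → ⌈·⌉ = 2247
j=5: r + 4k = 2958.866444… → ⌈·⌉ = 2959
j=6: r + 5k = 3670.977555… → ⌈·⌉ = 3671
j=7: r + 6k = 4383.088666… → ⌈·⌉ = 4384
j=8: r + 7k = 5095.199777… → ⌈·⌉ = 5096
j=9: r + 8k = 5807.310888… → ⌈·⌉ = 5808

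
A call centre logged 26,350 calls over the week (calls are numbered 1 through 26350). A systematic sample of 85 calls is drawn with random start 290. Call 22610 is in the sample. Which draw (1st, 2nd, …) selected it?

73

k = 26350/85 = 310
position = (22610 − 290)/310 + 1 = 22320/310 + 1 = 72 + 1 = 73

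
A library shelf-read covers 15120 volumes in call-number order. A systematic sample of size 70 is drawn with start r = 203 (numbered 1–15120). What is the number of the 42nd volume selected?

k = 15120/70 = 216
42nd selection = r + (42−1)·k = 203 + 41×216 = 203 + 8856 = 9059

9059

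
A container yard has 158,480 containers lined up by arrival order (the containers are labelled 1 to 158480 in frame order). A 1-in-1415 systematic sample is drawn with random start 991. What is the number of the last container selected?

158056

k = 1415
112th selection = r + (112−1)·k = 991 + 111×1415 = 991 + 157065 = 158056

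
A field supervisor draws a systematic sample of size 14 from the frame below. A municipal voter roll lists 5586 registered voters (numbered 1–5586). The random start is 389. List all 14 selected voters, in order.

k = N/n = 5586/14 = 399
voter 1: 389
voter 2: 389 + 399 = 788
voter 3: 788 + 399 = 1187
voter 4: 1187 + 399 = 1586
voter 5: 1586 + 399 = 1985
voter 6: 1985 + 399 = 2384
voter 7: 2384 + 399 = 2783
voter 8: 2783 + 399 = 3182
voter 9: 3182 + 399 = 3581
voter 10: 3581 + 399 = 3980
voter 11: 3980 + 399 = 4379
voter 12: 4379 + 399 = 4778
voter 13: 4778 + 399 = 5177
voter 14: 5177 + 399 = 5576

389, 788, 1187, 1586, 1985, 2384, 2783, 3182, 3581, 3980, 4379, 4778, 5177, 5576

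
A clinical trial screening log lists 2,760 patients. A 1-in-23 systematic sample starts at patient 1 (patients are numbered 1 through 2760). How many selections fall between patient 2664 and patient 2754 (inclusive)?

k = 23
First selection ≥ 2664: 1 + ⌈(2664−1)/23⌉·23 = 1 + 116×23 = 2669
Last selection ≤ 2754: 1 + ⌊(2754−1)/23⌋·23 = 1 + 119×23 = 2738
Count = 119 − 116 + 1 = 4

4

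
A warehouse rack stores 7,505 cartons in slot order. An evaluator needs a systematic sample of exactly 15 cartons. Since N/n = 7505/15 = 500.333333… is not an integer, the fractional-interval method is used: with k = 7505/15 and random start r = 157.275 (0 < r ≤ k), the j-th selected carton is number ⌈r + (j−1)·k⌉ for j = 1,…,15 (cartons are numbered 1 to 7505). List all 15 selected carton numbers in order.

158, 658, 1158, 1659, 2159, 2659, 3160, 3660, 4160, 4661, 5161, 5661, 6162, 6662, 7162

j=1: r + 0k = 157.275 → ⌈·⌉ = 158
j=2: r + 1k = 657.608333… → ⌈·⌉ = 658
j=3: r + 2k = 1157.941666… → ⌈·⌉ = 1158
j=4: r + 3k = 1658.275 → ⌈·⌉ = 1659
j=5: r + 4k = 2158.608333… → ⌈·⌉ = 2159
j=6: r + 5k = 2658.941666… → ⌈·⌉ = 2659
j=7: r + 6k = 3159.275 → ⌈·⌉ = 3160
j=8: r + 7k = 3659.608333… → ⌈·⌉ = 3660
j=9: r + 8k = 4159.941666… → ⌈·⌉ = 4160
j=10: r + 9k = 4660.275 → ⌈·⌉ = 4661
j=11: r + 10k = 5160.608333… → ⌈·⌉ = 5161
j=12: r + 11k = 5660.941666… → ⌈·⌉ = 5661
j=13: r + 12k = 6161.275 → ⌈·⌉ = 6162
j=14: r + 13k = 6661.608333… → ⌈·⌉ = 6662
j=15: r + 14k = 7161.941666… → ⌈·⌉ = 7162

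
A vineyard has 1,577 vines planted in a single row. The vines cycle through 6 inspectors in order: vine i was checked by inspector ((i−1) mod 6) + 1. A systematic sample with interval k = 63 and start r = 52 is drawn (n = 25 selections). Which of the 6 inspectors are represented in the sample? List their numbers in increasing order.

Consecutive selections differ by k = 63, so their inspector numbers differ by 63 mod 6 = 3.
gcd(63, 6) = 3, so the sample visits 6/3 = 2 distinct residues mod 6.
Start 52 is inspector 4; the inspectors hit are 1, 4.

1, 4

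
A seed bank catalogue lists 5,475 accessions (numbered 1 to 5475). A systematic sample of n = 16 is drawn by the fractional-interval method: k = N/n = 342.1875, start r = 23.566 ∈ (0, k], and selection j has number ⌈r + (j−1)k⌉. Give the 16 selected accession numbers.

24, 366, 708, 1051, 1393, 1735, 2077, 2419, 2762, 3104, 3446, 3788, 4130, 4473, 4815, 5157

j=1: r + 0k = 23.566 → ⌈·⌉ = 24
j=2: r + 1k = 365.7535 → ⌈·⌉ = 366
j=3: r + 2k = 707.941 → ⌈·⌉ = 708
j=4: r + 3k = 1050.1285 → ⌈·⌉ = 1051
j=5: r + 4k = 1392.316 → ⌈·⌉ = 1393
j=6: r + 5k = 1734.5035 → ⌈·⌉ = 1735
j=7: r + 6k = 2076.691 → ⌈·⌉ = 2077
j=8: r + 7k = 2418.8785 → ⌈·⌉ = 2419
j=9: r + 8k = 2761.066 → ⌈·⌉ = 2762
j=10: r + 9k = 3103.2535 → ⌈·⌉ = 3104
j=11: r + 10k = 3445.441 → ⌈·⌉ = 3446
j=12: r + 11k = 3787.6285 → ⌈·⌉ = 3788
j=13: r + 12k = 4129.816 → ⌈·⌉ = 4130
j=14: r + 13k = 4472.0035 → ⌈·⌉ = 4473
j=15: r + 14k = 4814.191 → ⌈·⌉ = 4815
j=16: r + 15k = 5156.3785 → ⌈·⌉ = 5157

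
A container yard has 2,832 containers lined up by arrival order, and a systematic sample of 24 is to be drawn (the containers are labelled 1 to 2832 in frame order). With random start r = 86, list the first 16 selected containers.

k = N/n = 2832/24 = 118
container 1: 86
container 2: 86 + 118 = 204
container 3: 204 + 118 = 322
container 4: 322 + 118 = 440
container 5: 440 + 118 = 558
container 6: 558 + 118 = 676
container 7: 676 + 118 = 794
container 8: 794 + 118 = 912
container 9: 912 + 118 = 1030
container 10: 1030 + 118 = 1148
container 11: 1148 + 118 = 1266
container 12: 1266 + 118 = 1384
container 13: 1384 + 118 = 1502
container 14: 1502 + 118 = 1620
container 15: 1620 + 118 = 1738
container 16: 1738 + 118 = 1856

86, 204, 322, 440, 558, 676, 794, 912, 1030, 1148, 1266, 1384, 1502, 1620, 1738, 1856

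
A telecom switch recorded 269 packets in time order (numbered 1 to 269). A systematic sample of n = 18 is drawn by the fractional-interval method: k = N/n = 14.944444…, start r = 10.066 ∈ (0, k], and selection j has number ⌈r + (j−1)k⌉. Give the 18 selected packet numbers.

11, 26, 40, 55, 70, 85, 100, 115, 130, 145, 160, 175, 190, 205, 220, 235, 250, 265

j=1: r + 0k = 10.066 → ⌈·⌉ = 11
j=2: r + 1k = 25.010444… → ⌈·⌉ = 26
j=3: r + 2k = 39.954888… → ⌈·⌉ = 40
j=4: r + 3k = 54.899333… → ⌈·⌉ = 55
j=5: r + 4k = 69.843777… → ⌈·⌉ = 70
j=6: r + 5k = 84.788222… → ⌈·⌉ = 85
j=7: r + 6k = 99.732666… → ⌈·⌉ = 100
j=8: r + 7k = 114.677111… → ⌈·⌉ = 115
j=9: r + 8k = 129.621555… → ⌈·⌉ = 130
j=10: r + 9k = 144.566 → ⌈·⌉ = 145
j=11: r + 10k = 159.510444… → ⌈·⌉ = 160
j=12: r + 11k = 174.454888… → ⌈·⌉ = 175
j=13: r + 12k = 189.399333… → ⌈·⌉ = 190
j=14: r + 13k = 204.343777… → ⌈·⌉ = 205
j=15: r + 14k = 219.288222… → ⌈·⌉ = 220
j=16: r + 15k = 234.232666… → ⌈·⌉ = 235
j=17: r + 16k = 249.177111… → ⌈·⌉ = 250
j=18: r + 17k = 264.121555… → ⌈·⌉ = 265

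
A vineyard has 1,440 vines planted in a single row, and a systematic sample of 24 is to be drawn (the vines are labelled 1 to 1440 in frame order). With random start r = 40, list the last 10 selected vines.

880, 940, 1000, 1060, 1120, 1180, 1240, 1300, 1360, 1420

k = N/n = 1440/24 = 60
15th selection = 40 + 14×60 = 880
16th: 880 + 60 = 940
17th: 940 + 60 = 1000
18th: 1000 + 60 = 1060
19th: 1060 + 60 = 1120
20th: 1120 + 60 = 1180
21st: 1180 + 60 = 1240
22nd: 1240 + 60 = 1300
23rd: 1300 + 60 = 1360
24th: 1360 + 60 = 1420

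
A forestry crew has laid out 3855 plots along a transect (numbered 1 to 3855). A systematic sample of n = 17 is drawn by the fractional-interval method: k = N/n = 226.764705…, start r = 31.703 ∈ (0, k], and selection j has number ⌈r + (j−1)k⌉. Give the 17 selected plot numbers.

32, 259, 486, 712, 939, 1166, 1393, 1620, 1846, 2073, 2300, 2527, 2753, 2980, 3207, 3434, 3660

j=1: r + 0k = 31.703 → ⌈·⌉ = 32
j=2: r + 1k = 258.467705… → ⌈·⌉ = 259
j=3: r + 2k = 485.232411… → ⌈·⌉ = 486
j=4: r + 3k = 711.997117… → ⌈·⌉ = 712
j=5: r + 4k = 938.761823… → ⌈·⌉ = 939
j=6: r + 5k = 1165.526529… → ⌈·⌉ = 1166
j=7: r + 6k = 1392.291235… → ⌈·⌉ = 1393
j=8: r + 7k = 1619.055941… → ⌈·⌉ = 1620
j=9: r + 8k = 1845.820647… → ⌈·⌉ = 1846
j=10: r + 9k = 2072.585352… → ⌈·⌉ = 2073
j=11: r + 10k = 2299.350058… → ⌈·⌉ = 2300
j=12: r + 11k = 2526.114764… → ⌈·⌉ = 2527
j=13: r + 12k = 2752.879470… → ⌈·⌉ = 2753
j=14: r + 13k = 2979.644176… → ⌈·⌉ = 2980
j=15: r + 14k = 3206.408882… → ⌈·⌉ = 3207
j=16: r + 15k = 3433.173588… → ⌈·⌉ = 3434
j=17: r + 16k = 3659.938294… → ⌈·⌉ = 3660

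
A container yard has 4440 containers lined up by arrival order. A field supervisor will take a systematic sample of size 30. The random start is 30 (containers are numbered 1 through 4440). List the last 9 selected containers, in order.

3138, 3286, 3434, 3582, 3730, 3878, 4026, 4174, 4322

k = N/n = 4440/30 = 148
22nd selection = 30 + 21×148 = 3138
23rd: 3138 + 148 = 3286
24th: 3286 + 148 = 3434
25th: 3434 + 148 = 3582
26th: 3582 + 148 = 3730
27th: 3730 + 148 = 3878
28th: 3878 + 148 = 4026
29th: 4026 + 148 = 4174
30th: 4174 + 148 = 4322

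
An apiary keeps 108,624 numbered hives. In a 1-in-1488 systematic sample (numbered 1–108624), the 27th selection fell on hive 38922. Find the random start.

k = 1488
r = 38922 − (27−1)×1488 = 38922 − 38688 = 234

234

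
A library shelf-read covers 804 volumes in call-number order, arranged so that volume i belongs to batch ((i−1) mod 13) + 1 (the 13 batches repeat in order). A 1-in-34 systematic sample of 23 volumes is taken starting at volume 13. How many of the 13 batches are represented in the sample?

13

Consecutive selections differ by k = 34, so their batch numbers differ by 34 mod 13 = 8.
gcd(34, 13) = 1, so the sample visits 13/1 = 13 distinct residues mod 13.
Start 13 is batch 13; the batches hit are 1, 2, 3, 4, 5, 6, 7, 8, 9, 10, 11, 12, 13.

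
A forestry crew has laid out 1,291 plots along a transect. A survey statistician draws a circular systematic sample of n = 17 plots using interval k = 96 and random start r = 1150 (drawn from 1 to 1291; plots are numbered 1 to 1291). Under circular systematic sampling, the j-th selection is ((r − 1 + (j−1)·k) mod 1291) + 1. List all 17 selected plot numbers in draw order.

Selection 1: 1150
Selection 2: 1150 + 96 = 1246
Selection 3: 1246 + 96 = 1342 → 1342 − 1291 = 51
Selection 4: 51 + 96 = 147
Selection 5: 147 + 96 = 243
Selection 6: 243 + 96 = 339
Selection 7: 339 + 96 = 435
Selection 8: 435 + 96 = 531
Selection 9: 531 + 96 = 627
Selection 10: 627 + 96 = 723
Selection 11: 723 + 96 = 819
Selection 12: 819 + 96 = 915
Selection 13: 915 + 96 = 1011
Selection 14: 1011 + 96 = 1107
Selection 15: 1107 + 96 = 1203
Selection 16: 1203 + 96 = 1299 → 1299 − 1291 = 8
Selection 17: 8 + 96 = 104

1150, 1246, 51, 147, 243, 339, 435, 531, 627, 723, 819, 915, 1011, 1107, 1203, 8, 104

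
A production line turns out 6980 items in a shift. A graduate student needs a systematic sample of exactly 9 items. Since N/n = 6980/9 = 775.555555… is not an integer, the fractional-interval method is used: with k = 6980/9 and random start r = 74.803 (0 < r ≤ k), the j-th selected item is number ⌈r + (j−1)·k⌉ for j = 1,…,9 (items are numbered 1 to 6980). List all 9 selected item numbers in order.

j=1: r + 0k = 74.803 → ⌈·⌉ = 75
j=2: r + 1k = 850.358555… → ⌈·⌉ = 851
j=3: r + 2k = 1625.914111… → ⌈·⌉ = 1626
j=4: r + 3k = 2401.469666… → ⌈·⌉ = 2402
j=5: r + 4k = 3177.025222… → ⌈·⌉ = 3178
j=6: r + 5k = 3952.580777… → ⌈·⌉ = 3953
j=7: r + 6k = 4728.136333… → ⌈·⌉ = 4729
j=8: r + 7k = 5503.691888… → ⌈·⌉ = 5504
j=9: r + 8k = 6279.247444… → ⌈·⌉ = 6280

75, 851, 1626, 2402, 3178, 3953, 4729, 5504, 6280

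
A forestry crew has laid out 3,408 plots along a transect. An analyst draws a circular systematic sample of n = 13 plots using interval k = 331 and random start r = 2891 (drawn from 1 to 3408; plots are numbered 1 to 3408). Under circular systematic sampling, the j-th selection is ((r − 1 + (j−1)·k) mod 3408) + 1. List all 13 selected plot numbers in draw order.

2891, 3222, 145, 476, 807, 1138, 1469, 1800, 2131, 2462, 2793, 3124, 47

Selection 1: 2891
Selection 2: 2891 + 331 = 3222
Selection 3: 3222 + 331 = 3553 → 3553 − 3408 = 145
Selection 4: 145 + 331 = 476
Selection 5: 476 + 331 = 807
Selection 6: 807 + 331 = 1138
Selection 7: 1138 + 331 = 1469
Selection 8: 1469 + 331 = 1800
Selection 9: 1800 + 331 = 2131
Selection 10: 2131 + 331 = 2462
Selection 11: 2462 + 331 = 2793
Selection 12: 2793 + 331 = 3124
Selection 13: 3124 + 331 = 3455 → 3455 − 3408 = 47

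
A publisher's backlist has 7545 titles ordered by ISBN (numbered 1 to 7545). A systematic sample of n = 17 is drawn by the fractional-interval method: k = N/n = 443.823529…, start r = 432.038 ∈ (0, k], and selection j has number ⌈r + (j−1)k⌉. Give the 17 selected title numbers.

j=1: r + 0k = 432.038 → ⌈·⌉ = 433
j=2: r + 1k = 875.861529… → ⌈·⌉ = 876
j=3: r + 2k = 1319.685058… → ⌈·⌉ = 1320
j=4: r + 3k = 1763.508588… → ⌈·⌉ = 1764
j=5: r + 4k = 2207.332117… → ⌈·⌉ = 2208
j=6: r + 5k = 2651.155647… → ⌈·⌉ = 2652
j=7: r + 6k = 3094.979176… → ⌈·⌉ = 3095
j=8: r + 7k = 3538.802705… → ⌈·⌉ = 3539
j=9: r + 8k = 3982.626235… → ⌈·⌉ = 3983
j=10: r + 9k = 4426.449764… → ⌈·⌉ = 4427
j=11: r + 10k = 4870.273294… → ⌈·⌉ = 4871
j=12: r + 11k = 5314.096823… → ⌈·⌉ = 5315
j=13: r + 12k = 5757.920352… → ⌈·⌉ = 5758
j=14: r + 13k = 6201.743882… → ⌈·⌉ = 6202
j=15: r + 14k = 6645.567411… → ⌈·⌉ = 6646
j=16: r + 15k = 7089.390941… → ⌈·⌉ = 7090
j=17: r + 16k = 7533.214470… → ⌈·⌉ = 7534

433, 876, 1320, 1764, 2208, 2652, 3095, 3539, 3983, 4427, 4871, 5315, 5758, 6202, 6646, 7090, 7534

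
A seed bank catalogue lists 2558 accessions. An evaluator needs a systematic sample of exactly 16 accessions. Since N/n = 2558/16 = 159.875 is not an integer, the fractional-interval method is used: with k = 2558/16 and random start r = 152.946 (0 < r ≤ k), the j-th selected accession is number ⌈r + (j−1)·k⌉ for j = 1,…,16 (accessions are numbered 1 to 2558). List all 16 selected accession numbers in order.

153, 313, 473, 633, 793, 953, 1113, 1273, 1432, 1592, 1752, 1912, 2072, 2232, 2392, 2552

j=1: r + 0k = 152.946 → ⌈·⌉ = 153
j=2: r + 1k = 312.821 → ⌈·⌉ = 313
j=3: r + 2k = 472.696 → ⌈·⌉ = 473
j=4: r + 3k = 632.571 → ⌈·⌉ = 633
j=5: r + 4k = 792.446 → ⌈·⌉ = 793
j=6: r + 5k = 952.321 → ⌈·⌉ = 953
j=7: r + 6k = 1112.196 → ⌈·⌉ = 1113
j=8: r + 7k = 1272.071 → ⌈·⌉ = 1273
j=9: r + 8k = 1431.946 → ⌈·⌉ = 1432
j=10: r + 9k = 1591.821 → ⌈·⌉ = 1592
j=11: r + 10k = 1751.696 → ⌈·⌉ = 1752
j=12: r + 11k = 1911.571 → ⌈·⌉ = 1912
j=13: r + 12k = 2071.446 → ⌈·⌉ = 2072
j=14: r + 13k = 2231.321 → ⌈·⌉ = 2232
j=15: r + 14k = 2391.196 → ⌈·⌉ = 2392
j=16: r + 15k = 2551.071 → ⌈·⌉ = 2552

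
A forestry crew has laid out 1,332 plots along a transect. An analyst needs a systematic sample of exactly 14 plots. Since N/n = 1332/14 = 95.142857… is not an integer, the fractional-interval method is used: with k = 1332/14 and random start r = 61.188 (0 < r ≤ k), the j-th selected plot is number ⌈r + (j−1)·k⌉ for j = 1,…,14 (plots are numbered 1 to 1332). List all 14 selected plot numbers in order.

62, 157, 252, 347, 442, 537, 633, 728, 823, 918, 1013, 1108, 1203, 1299

j=1: r + 0k = 61.188 → ⌈·⌉ = 62
j=2: r + 1k = 156.330857… → ⌈·⌉ = 157
j=3: r + 2k = 251.473714… → ⌈·⌉ = 252
j=4: r + 3k = 346.616571… → ⌈·⌉ = 347
j=5: r + 4k = 441.759428… → ⌈·⌉ = 442
j=6: r + 5k = 536.902285… → ⌈·⌉ = 537
j=7: r + 6k = 632.045142… → ⌈·⌉ = 633
j=8: r + 7k = 727.188 → ⌈·⌉ = 728
j=9: r + 8k = 822.330857… → ⌈·⌉ = 823
j=10: r + 9k = 917.473714… → ⌈·⌉ = 918
j=11: r + 10k = 1012.616571… → ⌈·⌉ = 1013
j=12: r + 11k = 1107.759428… → ⌈·⌉ = 1108
j=13: r + 12k = 1202.902285… → ⌈·⌉ = 1203
j=14: r + 13k = 1298.045142… → ⌈·⌉ = 1299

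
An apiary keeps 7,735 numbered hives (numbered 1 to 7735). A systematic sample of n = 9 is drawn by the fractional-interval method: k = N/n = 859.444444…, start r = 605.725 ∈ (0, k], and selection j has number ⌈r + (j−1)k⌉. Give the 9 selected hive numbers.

606, 1466, 2325, 3185, 4044, 4903, 5763, 6622, 7482

j=1: r + 0k = 605.725 → ⌈·⌉ = 606
j=2: r + 1k = 1465.169444… → ⌈·⌉ = 1466
j=3: r + 2k = 2324.613888… → ⌈·⌉ = 2325
j=4: r + 3k = 3184.058333… → ⌈·⌉ = 3185
j=5: r + 4k = 4043.502777… → ⌈·⌉ = 4044
j=6: r + 5k = 4902.947222… → ⌈·⌉ = 4903
j=7: r + 6k = 5762.391666… → ⌈·⌉ = 5763
j=8: r + 7k = 6621.836111… → ⌈·⌉ = 6622
j=9: r + 8k = 7481.280555… → ⌈·⌉ = 7482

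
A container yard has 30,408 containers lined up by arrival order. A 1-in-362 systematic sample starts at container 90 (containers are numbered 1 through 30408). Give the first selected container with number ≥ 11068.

11312

k = 362
Steps past start: ⌈(11068 − 90)/362⌉ = ⌈10978/362⌉ = 31
Selected container: 90 + 31×362 = 11312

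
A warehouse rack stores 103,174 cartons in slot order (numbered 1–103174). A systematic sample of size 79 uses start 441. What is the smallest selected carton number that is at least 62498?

k = 103174/79 = 1306
Steps past start: ⌈(62498 − 441)/1306⌉ = ⌈62057/1306⌉ = 48
Selected carton: 441 + 48×1306 = 63129

63129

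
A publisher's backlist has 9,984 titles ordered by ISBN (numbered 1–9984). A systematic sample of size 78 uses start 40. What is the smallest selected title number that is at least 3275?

3368

k = 9984/78 = 128
Steps past start: ⌈(3275 − 40)/128⌉ = ⌈3235/128⌉ = 26
Selected title: 40 + 26×128 = 3368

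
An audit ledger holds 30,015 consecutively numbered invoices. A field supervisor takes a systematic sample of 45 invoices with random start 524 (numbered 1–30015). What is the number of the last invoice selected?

29872

k = 30015/45 = 667
45th selection = r + (45−1)·k = 524 + 44×667 = 524 + 29348 = 29872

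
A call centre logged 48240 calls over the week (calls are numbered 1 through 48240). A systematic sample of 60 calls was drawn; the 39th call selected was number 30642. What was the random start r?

k = 48240/60 = 804
r = 30642 − (39−1)×804 = 30642 − 30552 = 90

90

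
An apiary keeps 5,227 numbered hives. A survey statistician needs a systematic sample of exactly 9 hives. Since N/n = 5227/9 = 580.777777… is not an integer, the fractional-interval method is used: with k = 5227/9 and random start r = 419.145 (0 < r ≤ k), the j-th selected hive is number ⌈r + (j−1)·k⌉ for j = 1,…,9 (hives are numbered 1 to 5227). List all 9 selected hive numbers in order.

j=1: r + 0k = 419.145 → ⌈·⌉ = 420
j=2: r + 1k = 999.922777… → ⌈·⌉ = 1000
j=3: r + 2k = 1580.700555… → ⌈·⌉ = 1581
j=4: r + 3k = 2161.478333… → ⌈·⌉ = 2162
j=5: r + 4k = 2742.256111… → ⌈·⌉ = 2743
j=6: r + 5k = 3323.033888… → ⌈·⌉ = 3324
j=7: r + 6k = 3903.811666… → ⌈·⌉ = 3904
j=8: r + 7k = 4484.589444… → ⌈·⌉ = 4485
j=9: r + 8k = 5065.367222… → ⌈·⌉ = 5066

420, 1000, 1581, 2162, 2743, 3324, 3904, 4485, 5066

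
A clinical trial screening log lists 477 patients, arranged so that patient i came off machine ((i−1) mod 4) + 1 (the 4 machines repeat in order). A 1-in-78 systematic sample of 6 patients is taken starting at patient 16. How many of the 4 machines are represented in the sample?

Consecutive selections differ by k = 78, so their machine numbers differ by 78 mod 4 = 2.
gcd(78, 4) = 2, so the sample visits 4/2 = 2 distinct residues mod 4.
Start 16 is machine 4; the machines hit are 2, 4.

2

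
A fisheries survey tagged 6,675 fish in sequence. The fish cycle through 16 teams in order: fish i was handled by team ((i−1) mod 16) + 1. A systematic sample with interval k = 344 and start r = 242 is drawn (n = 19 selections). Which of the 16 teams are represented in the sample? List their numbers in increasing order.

2, 10

Consecutive selections differ by k = 344, so their team numbers differ by 344 mod 16 = 8.
gcd(344, 16) = 8, so the sample visits 16/8 = 2 distinct residues mod 16.
Start 242 is team 2; the teams hit are 2, 10.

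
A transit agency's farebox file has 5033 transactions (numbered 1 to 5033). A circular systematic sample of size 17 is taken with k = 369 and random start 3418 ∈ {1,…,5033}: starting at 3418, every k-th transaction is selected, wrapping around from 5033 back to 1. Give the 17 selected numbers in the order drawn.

3418, 3787, 4156, 4525, 4894, 230, 599, 968, 1337, 1706, 2075, 2444, 2813, 3182, 3551, 3920, 4289

Selection 1: 3418
Selection 2: 3418 + 369 = 3787
Selection 3: 3787 + 369 = 4156
Selection 4: 4156 + 369 = 4525
Selection 5: 4525 + 369 = 4894
Selection 6: 4894 + 369 = 5263 → 5263 − 5033 = 230
Selection 7: 230 + 369 = 599
Selection 8: 599 + 369 = 968
Selection 9: 968 + 369 = 1337
Selection 10: 1337 + 369 = 1706
Selection 11: 1706 + 369 = 2075
Selection 12: 2075 + 369 = 2444
Selection 13: 2444 + 369 = 2813
Selection 14: 2813 + 369 = 3182
Selection 15: 3182 + 369 = 3551
Selection 16: 3551 + 369 = 3920
Selection 17: 3920 + 369 = 4289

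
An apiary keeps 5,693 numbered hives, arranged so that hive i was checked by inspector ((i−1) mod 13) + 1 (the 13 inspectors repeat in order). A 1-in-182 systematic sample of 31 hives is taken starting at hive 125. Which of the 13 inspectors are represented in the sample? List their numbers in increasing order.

Consecutive selections differ by k = 182, so their inspector numbers differ by 182 mod 13 = 0.
gcd(182, 13) = 13, so the sample visits 13/13 = 1 distinct residues mod 13.
Start 125 is inspector 8; the inspectors hit are 8.

8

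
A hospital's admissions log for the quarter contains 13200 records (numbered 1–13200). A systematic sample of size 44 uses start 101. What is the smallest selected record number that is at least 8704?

k = 13200/44 = 300
Steps past start: ⌈(8704 − 101)/300⌉ = ⌈8603/300⌉ = 29
Selected record: 101 + 29×300 = 8801

8801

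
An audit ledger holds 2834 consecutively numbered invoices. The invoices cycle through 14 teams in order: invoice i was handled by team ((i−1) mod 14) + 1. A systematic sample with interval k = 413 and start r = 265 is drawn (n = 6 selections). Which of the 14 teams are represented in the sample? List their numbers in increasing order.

Consecutive selections differ by k = 413, so their team numbers differ by 413 mod 14 = 7.
gcd(413, 14) = 7, so the sample visits 14/7 = 2 distinct residues mod 14.
Start 265 is team 13; the teams hit are 6, 13.

6, 13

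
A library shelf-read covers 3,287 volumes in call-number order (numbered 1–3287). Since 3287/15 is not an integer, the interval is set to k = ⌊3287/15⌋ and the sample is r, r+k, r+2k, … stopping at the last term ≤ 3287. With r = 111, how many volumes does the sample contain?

k = ⌊3287/15⌋ = 219
Achieved size = ⌊(3287 − 111)/219⌋ + 1 = ⌊3176/219⌋ + 1 = 14 + 1 = 15
(last selection: 111 + 14×219 = 3177 ≤ 3287; next would be 3396 > 3287)

15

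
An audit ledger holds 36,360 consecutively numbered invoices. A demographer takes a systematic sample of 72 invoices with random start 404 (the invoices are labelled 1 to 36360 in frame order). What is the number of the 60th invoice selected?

k = 36360/72 = 505
60th selection = r + (60−1)·k = 404 + 59×505 = 404 + 29795 = 30199

30199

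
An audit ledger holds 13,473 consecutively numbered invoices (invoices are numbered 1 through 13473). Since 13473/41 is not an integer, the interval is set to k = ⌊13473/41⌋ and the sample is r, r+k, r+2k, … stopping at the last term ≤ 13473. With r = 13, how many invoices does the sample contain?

42

k = ⌊13473/41⌋ = 328
Achieved size = ⌊(13473 − 13)/328⌋ + 1 = ⌊13460/328⌋ + 1 = 41 + 1 = 42
(last selection: 13 + 41×328 = 13461 ≤ 13473; next would be 13789 > 13473)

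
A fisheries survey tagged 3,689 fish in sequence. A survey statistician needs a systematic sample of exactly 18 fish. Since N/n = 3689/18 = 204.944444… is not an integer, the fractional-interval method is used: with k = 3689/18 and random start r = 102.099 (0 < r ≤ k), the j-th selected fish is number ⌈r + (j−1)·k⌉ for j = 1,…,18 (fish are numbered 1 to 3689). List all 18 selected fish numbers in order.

103, 308, 512, 717, 922, 1127, 1332, 1537, 1742, 1947, 2152, 2357, 2562, 2767, 2972, 3177, 3382, 3587

j=1: r + 0k = 102.099 → ⌈·⌉ = 103
j=2: r + 1k = 307.043444… → ⌈·⌉ = 308
j=3: r + 2k = 511.987888… → ⌈·⌉ = 512
j=4: r + 3k = 716.932333… → ⌈·⌉ = 717
j=5: r + 4k = 921.876777… → ⌈·⌉ = 922
j=6: r + 5k = 1126.821222… → ⌈·⌉ = 1127
j=7: r + 6k = 1331.765666… → ⌈·⌉ = 1332
j=8: r + 7k = 1536.710111… → ⌈·⌉ = 1537
j=9: r + 8k = 1741.654555… → ⌈·⌉ = 1742
j=10: r + 9k = 1946.599 → ⌈·⌉ = 1947
j=11: r + 10k = 2151.543444… → ⌈·⌉ = 2152
j=12: r + 11k = 2356.487888… → ⌈·⌉ = 2357
j=13: r + 12k = 2561.432333… → ⌈·⌉ = 2562
j=14: r + 13k = 2766.376777… → ⌈·⌉ = 2767
j=15: r + 14k = 2971.321222… → ⌈·⌉ = 2972
j=16: r + 15k = 3176.265666… → ⌈·⌉ = 3177
j=17: r + 16k = 3381.210111… → ⌈·⌉ = 3382
j=18: r + 17k = 3586.154555… → ⌈·⌉ = 3587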